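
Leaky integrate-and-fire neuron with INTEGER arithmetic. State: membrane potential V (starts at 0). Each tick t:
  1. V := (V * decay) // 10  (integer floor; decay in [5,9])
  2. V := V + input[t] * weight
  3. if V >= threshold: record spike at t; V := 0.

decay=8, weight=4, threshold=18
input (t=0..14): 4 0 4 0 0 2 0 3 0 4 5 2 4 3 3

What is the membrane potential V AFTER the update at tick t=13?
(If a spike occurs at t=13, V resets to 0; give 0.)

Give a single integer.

t=0: input=4 -> V=16
t=1: input=0 -> V=12
t=2: input=4 -> V=0 FIRE
t=3: input=0 -> V=0
t=4: input=0 -> V=0
t=5: input=2 -> V=8
t=6: input=0 -> V=6
t=7: input=3 -> V=16
t=8: input=0 -> V=12
t=9: input=4 -> V=0 FIRE
t=10: input=5 -> V=0 FIRE
t=11: input=2 -> V=8
t=12: input=4 -> V=0 FIRE
t=13: input=3 -> V=12
t=14: input=3 -> V=0 FIRE

Answer: 12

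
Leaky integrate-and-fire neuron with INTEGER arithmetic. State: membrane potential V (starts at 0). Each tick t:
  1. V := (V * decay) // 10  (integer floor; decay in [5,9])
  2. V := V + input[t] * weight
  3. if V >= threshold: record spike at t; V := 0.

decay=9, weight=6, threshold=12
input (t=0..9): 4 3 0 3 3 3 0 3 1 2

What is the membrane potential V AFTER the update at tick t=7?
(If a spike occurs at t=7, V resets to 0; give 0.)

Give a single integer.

t=0: input=4 -> V=0 FIRE
t=1: input=3 -> V=0 FIRE
t=2: input=0 -> V=0
t=3: input=3 -> V=0 FIRE
t=4: input=3 -> V=0 FIRE
t=5: input=3 -> V=0 FIRE
t=6: input=0 -> V=0
t=7: input=3 -> V=0 FIRE
t=8: input=1 -> V=6
t=9: input=2 -> V=0 FIRE

Answer: 0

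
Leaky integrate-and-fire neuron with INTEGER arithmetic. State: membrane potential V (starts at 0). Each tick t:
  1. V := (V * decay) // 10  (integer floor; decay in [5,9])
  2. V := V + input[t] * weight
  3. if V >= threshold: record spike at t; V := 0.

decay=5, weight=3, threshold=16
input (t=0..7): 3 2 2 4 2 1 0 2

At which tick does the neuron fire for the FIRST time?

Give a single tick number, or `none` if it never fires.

Answer: 3

Derivation:
t=0: input=3 -> V=9
t=1: input=2 -> V=10
t=2: input=2 -> V=11
t=3: input=4 -> V=0 FIRE
t=4: input=2 -> V=6
t=5: input=1 -> V=6
t=6: input=0 -> V=3
t=7: input=2 -> V=7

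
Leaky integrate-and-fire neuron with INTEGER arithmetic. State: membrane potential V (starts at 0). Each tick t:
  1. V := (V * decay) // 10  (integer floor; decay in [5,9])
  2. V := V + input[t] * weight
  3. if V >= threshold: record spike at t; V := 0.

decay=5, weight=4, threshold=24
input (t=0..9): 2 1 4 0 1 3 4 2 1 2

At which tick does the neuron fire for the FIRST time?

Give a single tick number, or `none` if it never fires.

t=0: input=2 -> V=8
t=1: input=1 -> V=8
t=2: input=4 -> V=20
t=3: input=0 -> V=10
t=4: input=1 -> V=9
t=5: input=3 -> V=16
t=6: input=4 -> V=0 FIRE
t=7: input=2 -> V=8
t=8: input=1 -> V=8
t=9: input=2 -> V=12

Answer: 6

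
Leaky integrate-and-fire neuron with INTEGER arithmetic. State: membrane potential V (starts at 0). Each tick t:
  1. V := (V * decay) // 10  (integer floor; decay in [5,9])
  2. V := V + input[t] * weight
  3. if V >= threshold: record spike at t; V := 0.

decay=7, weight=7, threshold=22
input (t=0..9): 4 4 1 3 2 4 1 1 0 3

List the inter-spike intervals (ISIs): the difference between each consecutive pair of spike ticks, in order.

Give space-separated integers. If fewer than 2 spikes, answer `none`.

t=0: input=4 -> V=0 FIRE
t=1: input=4 -> V=0 FIRE
t=2: input=1 -> V=7
t=3: input=3 -> V=0 FIRE
t=4: input=2 -> V=14
t=5: input=4 -> V=0 FIRE
t=6: input=1 -> V=7
t=7: input=1 -> V=11
t=8: input=0 -> V=7
t=9: input=3 -> V=0 FIRE

Answer: 1 2 2 4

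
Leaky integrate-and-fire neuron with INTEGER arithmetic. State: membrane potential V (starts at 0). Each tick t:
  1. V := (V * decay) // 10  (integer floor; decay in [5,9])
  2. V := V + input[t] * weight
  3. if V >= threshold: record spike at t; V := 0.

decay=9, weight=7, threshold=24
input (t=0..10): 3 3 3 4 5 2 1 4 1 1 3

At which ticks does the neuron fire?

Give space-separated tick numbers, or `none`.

Answer: 1 3 4 7 10

Derivation:
t=0: input=3 -> V=21
t=1: input=3 -> V=0 FIRE
t=2: input=3 -> V=21
t=3: input=4 -> V=0 FIRE
t=4: input=5 -> V=0 FIRE
t=5: input=2 -> V=14
t=6: input=1 -> V=19
t=7: input=4 -> V=0 FIRE
t=8: input=1 -> V=7
t=9: input=1 -> V=13
t=10: input=3 -> V=0 FIRE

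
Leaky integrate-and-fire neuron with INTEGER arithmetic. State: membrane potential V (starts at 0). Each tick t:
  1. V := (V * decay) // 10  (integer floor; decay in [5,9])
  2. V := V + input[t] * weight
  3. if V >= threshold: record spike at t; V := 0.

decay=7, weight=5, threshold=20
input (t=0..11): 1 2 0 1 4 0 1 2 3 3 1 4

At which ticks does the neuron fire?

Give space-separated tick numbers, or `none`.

Answer: 4 8 11

Derivation:
t=0: input=1 -> V=5
t=1: input=2 -> V=13
t=2: input=0 -> V=9
t=3: input=1 -> V=11
t=4: input=4 -> V=0 FIRE
t=5: input=0 -> V=0
t=6: input=1 -> V=5
t=7: input=2 -> V=13
t=8: input=3 -> V=0 FIRE
t=9: input=3 -> V=15
t=10: input=1 -> V=15
t=11: input=4 -> V=0 FIRE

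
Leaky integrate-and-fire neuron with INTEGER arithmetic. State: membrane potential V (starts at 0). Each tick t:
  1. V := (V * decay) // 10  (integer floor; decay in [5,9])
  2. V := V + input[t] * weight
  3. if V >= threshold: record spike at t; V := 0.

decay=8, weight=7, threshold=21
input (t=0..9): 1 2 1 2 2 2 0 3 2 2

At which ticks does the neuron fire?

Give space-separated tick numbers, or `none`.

t=0: input=1 -> V=7
t=1: input=2 -> V=19
t=2: input=1 -> V=0 FIRE
t=3: input=2 -> V=14
t=4: input=2 -> V=0 FIRE
t=5: input=2 -> V=14
t=6: input=0 -> V=11
t=7: input=3 -> V=0 FIRE
t=8: input=2 -> V=14
t=9: input=2 -> V=0 FIRE

Answer: 2 4 7 9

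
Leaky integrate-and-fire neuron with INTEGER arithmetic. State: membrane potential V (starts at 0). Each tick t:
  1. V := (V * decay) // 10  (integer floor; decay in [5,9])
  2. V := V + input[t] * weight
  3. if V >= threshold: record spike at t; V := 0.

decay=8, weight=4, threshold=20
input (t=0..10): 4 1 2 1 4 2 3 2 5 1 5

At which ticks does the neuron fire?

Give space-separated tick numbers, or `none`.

Answer: 2 5 8 10

Derivation:
t=0: input=4 -> V=16
t=1: input=1 -> V=16
t=2: input=2 -> V=0 FIRE
t=3: input=1 -> V=4
t=4: input=4 -> V=19
t=5: input=2 -> V=0 FIRE
t=6: input=3 -> V=12
t=7: input=2 -> V=17
t=8: input=5 -> V=0 FIRE
t=9: input=1 -> V=4
t=10: input=5 -> V=0 FIRE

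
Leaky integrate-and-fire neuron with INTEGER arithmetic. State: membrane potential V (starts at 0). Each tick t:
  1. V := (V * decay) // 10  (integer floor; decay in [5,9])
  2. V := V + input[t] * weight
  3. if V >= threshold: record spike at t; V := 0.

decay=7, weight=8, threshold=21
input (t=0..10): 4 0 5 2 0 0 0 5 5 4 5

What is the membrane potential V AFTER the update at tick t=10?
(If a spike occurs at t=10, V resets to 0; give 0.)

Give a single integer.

t=0: input=4 -> V=0 FIRE
t=1: input=0 -> V=0
t=2: input=5 -> V=0 FIRE
t=3: input=2 -> V=16
t=4: input=0 -> V=11
t=5: input=0 -> V=7
t=6: input=0 -> V=4
t=7: input=5 -> V=0 FIRE
t=8: input=5 -> V=0 FIRE
t=9: input=4 -> V=0 FIRE
t=10: input=5 -> V=0 FIRE

Answer: 0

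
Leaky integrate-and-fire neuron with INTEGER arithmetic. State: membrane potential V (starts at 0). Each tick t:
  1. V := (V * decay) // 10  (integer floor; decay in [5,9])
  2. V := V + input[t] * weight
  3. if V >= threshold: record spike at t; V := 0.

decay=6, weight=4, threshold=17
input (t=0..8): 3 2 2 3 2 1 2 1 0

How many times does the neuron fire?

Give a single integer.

t=0: input=3 -> V=12
t=1: input=2 -> V=15
t=2: input=2 -> V=0 FIRE
t=3: input=3 -> V=12
t=4: input=2 -> V=15
t=5: input=1 -> V=13
t=6: input=2 -> V=15
t=7: input=1 -> V=13
t=8: input=0 -> V=7

Answer: 1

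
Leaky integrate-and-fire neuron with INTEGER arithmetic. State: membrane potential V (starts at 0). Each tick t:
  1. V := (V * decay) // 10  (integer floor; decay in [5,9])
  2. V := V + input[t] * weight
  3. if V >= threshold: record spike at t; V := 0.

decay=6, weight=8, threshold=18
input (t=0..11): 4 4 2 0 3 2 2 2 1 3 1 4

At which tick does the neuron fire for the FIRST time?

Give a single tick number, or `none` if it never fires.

t=0: input=4 -> V=0 FIRE
t=1: input=4 -> V=0 FIRE
t=2: input=2 -> V=16
t=3: input=0 -> V=9
t=4: input=3 -> V=0 FIRE
t=5: input=2 -> V=16
t=6: input=2 -> V=0 FIRE
t=7: input=2 -> V=16
t=8: input=1 -> V=17
t=9: input=3 -> V=0 FIRE
t=10: input=1 -> V=8
t=11: input=4 -> V=0 FIRE

Answer: 0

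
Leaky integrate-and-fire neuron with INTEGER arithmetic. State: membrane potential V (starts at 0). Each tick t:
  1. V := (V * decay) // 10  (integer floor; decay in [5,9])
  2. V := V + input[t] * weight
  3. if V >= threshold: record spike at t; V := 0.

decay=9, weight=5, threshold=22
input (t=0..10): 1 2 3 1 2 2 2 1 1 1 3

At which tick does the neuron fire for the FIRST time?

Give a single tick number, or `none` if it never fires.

Answer: 2

Derivation:
t=0: input=1 -> V=5
t=1: input=2 -> V=14
t=2: input=3 -> V=0 FIRE
t=3: input=1 -> V=5
t=4: input=2 -> V=14
t=5: input=2 -> V=0 FIRE
t=6: input=2 -> V=10
t=7: input=1 -> V=14
t=8: input=1 -> V=17
t=9: input=1 -> V=20
t=10: input=3 -> V=0 FIRE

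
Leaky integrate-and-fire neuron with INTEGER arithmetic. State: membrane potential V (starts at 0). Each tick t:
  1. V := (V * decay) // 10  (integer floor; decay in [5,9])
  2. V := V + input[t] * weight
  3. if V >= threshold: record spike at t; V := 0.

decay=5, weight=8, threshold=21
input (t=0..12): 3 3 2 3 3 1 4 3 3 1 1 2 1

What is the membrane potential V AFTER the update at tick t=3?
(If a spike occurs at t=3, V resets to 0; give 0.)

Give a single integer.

t=0: input=3 -> V=0 FIRE
t=1: input=3 -> V=0 FIRE
t=2: input=2 -> V=16
t=3: input=3 -> V=0 FIRE
t=4: input=3 -> V=0 FIRE
t=5: input=1 -> V=8
t=6: input=4 -> V=0 FIRE
t=7: input=3 -> V=0 FIRE
t=8: input=3 -> V=0 FIRE
t=9: input=1 -> V=8
t=10: input=1 -> V=12
t=11: input=2 -> V=0 FIRE
t=12: input=1 -> V=8

Answer: 0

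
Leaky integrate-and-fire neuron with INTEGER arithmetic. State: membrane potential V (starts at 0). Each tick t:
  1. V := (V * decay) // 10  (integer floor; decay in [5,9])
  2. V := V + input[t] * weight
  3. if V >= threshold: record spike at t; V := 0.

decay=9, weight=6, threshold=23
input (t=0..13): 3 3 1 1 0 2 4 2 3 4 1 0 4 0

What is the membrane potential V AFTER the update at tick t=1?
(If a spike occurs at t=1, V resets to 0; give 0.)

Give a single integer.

t=0: input=3 -> V=18
t=1: input=3 -> V=0 FIRE
t=2: input=1 -> V=6
t=3: input=1 -> V=11
t=4: input=0 -> V=9
t=5: input=2 -> V=20
t=6: input=4 -> V=0 FIRE
t=7: input=2 -> V=12
t=8: input=3 -> V=0 FIRE
t=9: input=4 -> V=0 FIRE
t=10: input=1 -> V=6
t=11: input=0 -> V=5
t=12: input=4 -> V=0 FIRE
t=13: input=0 -> V=0

Answer: 0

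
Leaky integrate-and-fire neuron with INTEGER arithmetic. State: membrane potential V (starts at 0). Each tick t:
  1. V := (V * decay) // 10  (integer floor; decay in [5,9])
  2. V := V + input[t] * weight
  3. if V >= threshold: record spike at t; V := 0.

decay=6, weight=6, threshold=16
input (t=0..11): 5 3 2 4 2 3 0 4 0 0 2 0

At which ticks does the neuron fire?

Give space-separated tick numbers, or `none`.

Answer: 0 1 3 5 7

Derivation:
t=0: input=5 -> V=0 FIRE
t=1: input=3 -> V=0 FIRE
t=2: input=2 -> V=12
t=3: input=4 -> V=0 FIRE
t=4: input=2 -> V=12
t=5: input=3 -> V=0 FIRE
t=6: input=0 -> V=0
t=7: input=4 -> V=0 FIRE
t=8: input=0 -> V=0
t=9: input=0 -> V=0
t=10: input=2 -> V=12
t=11: input=0 -> V=7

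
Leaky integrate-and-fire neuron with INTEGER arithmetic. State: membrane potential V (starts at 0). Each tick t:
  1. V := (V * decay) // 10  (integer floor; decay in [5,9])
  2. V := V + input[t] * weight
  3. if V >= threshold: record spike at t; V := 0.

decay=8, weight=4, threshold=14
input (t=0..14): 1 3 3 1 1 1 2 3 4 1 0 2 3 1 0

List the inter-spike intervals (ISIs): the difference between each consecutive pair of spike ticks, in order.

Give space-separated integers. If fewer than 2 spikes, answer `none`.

t=0: input=1 -> V=4
t=1: input=3 -> V=0 FIRE
t=2: input=3 -> V=12
t=3: input=1 -> V=13
t=4: input=1 -> V=0 FIRE
t=5: input=1 -> V=4
t=6: input=2 -> V=11
t=7: input=3 -> V=0 FIRE
t=8: input=4 -> V=0 FIRE
t=9: input=1 -> V=4
t=10: input=0 -> V=3
t=11: input=2 -> V=10
t=12: input=3 -> V=0 FIRE
t=13: input=1 -> V=4
t=14: input=0 -> V=3

Answer: 3 3 1 4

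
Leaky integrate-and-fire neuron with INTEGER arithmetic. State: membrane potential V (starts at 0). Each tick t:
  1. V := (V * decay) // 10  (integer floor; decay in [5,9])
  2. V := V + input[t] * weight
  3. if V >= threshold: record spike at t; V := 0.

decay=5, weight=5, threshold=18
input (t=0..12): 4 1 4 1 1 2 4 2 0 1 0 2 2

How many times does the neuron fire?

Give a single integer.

Answer: 3

Derivation:
t=0: input=4 -> V=0 FIRE
t=1: input=1 -> V=5
t=2: input=4 -> V=0 FIRE
t=3: input=1 -> V=5
t=4: input=1 -> V=7
t=5: input=2 -> V=13
t=6: input=4 -> V=0 FIRE
t=7: input=2 -> V=10
t=8: input=0 -> V=5
t=9: input=1 -> V=7
t=10: input=0 -> V=3
t=11: input=2 -> V=11
t=12: input=2 -> V=15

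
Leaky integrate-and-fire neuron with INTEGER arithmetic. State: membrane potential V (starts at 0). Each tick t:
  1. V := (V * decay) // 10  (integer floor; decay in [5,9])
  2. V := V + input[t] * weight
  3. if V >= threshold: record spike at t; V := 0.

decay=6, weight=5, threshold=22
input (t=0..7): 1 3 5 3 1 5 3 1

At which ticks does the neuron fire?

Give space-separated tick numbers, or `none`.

Answer: 2 5

Derivation:
t=0: input=1 -> V=5
t=1: input=3 -> V=18
t=2: input=5 -> V=0 FIRE
t=3: input=3 -> V=15
t=4: input=1 -> V=14
t=5: input=5 -> V=0 FIRE
t=6: input=3 -> V=15
t=7: input=1 -> V=14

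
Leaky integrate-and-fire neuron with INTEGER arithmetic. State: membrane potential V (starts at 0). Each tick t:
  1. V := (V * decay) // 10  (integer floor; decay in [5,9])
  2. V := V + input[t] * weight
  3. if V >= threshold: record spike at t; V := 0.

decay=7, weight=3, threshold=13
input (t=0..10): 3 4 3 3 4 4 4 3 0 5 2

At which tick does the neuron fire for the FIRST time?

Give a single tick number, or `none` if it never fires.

t=0: input=3 -> V=9
t=1: input=4 -> V=0 FIRE
t=2: input=3 -> V=9
t=3: input=3 -> V=0 FIRE
t=4: input=4 -> V=12
t=5: input=4 -> V=0 FIRE
t=6: input=4 -> V=12
t=7: input=3 -> V=0 FIRE
t=8: input=0 -> V=0
t=9: input=5 -> V=0 FIRE
t=10: input=2 -> V=6

Answer: 1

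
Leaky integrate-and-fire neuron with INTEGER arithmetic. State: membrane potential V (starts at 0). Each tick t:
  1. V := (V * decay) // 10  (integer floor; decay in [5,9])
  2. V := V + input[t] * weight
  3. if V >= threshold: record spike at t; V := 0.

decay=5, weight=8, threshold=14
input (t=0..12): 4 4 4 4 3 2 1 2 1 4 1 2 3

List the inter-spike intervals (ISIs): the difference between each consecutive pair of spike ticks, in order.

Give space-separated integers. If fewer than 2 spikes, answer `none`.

Answer: 1 1 1 1 1 2 2 2 1

Derivation:
t=0: input=4 -> V=0 FIRE
t=1: input=4 -> V=0 FIRE
t=2: input=4 -> V=0 FIRE
t=3: input=4 -> V=0 FIRE
t=4: input=3 -> V=0 FIRE
t=5: input=2 -> V=0 FIRE
t=6: input=1 -> V=8
t=7: input=2 -> V=0 FIRE
t=8: input=1 -> V=8
t=9: input=4 -> V=0 FIRE
t=10: input=1 -> V=8
t=11: input=2 -> V=0 FIRE
t=12: input=3 -> V=0 FIRE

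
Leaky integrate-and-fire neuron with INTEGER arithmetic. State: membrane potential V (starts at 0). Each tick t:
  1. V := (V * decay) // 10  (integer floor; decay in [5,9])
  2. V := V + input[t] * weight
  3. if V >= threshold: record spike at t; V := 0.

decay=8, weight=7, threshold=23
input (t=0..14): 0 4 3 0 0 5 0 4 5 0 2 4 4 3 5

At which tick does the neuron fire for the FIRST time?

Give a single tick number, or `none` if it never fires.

Answer: 1

Derivation:
t=0: input=0 -> V=0
t=1: input=4 -> V=0 FIRE
t=2: input=3 -> V=21
t=3: input=0 -> V=16
t=4: input=0 -> V=12
t=5: input=5 -> V=0 FIRE
t=6: input=0 -> V=0
t=7: input=4 -> V=0 FIRE
t=8: input=5 -> V=0 FIRE
t=9: input=0 -> V=0
t=10: input=2 -> V=14
t=11: input=4 -> V=0 FIRE
t=12: input=4 -> V=0 FIRE
t=13: input=3 -> V=21
t=14: input=5 -> V=0 FIRE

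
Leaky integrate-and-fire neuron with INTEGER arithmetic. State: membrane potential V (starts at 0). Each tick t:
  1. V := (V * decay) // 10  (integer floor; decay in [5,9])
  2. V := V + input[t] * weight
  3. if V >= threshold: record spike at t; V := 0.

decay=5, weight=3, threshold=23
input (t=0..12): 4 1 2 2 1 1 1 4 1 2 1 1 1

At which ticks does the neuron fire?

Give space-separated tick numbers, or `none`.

Answer: none

Derivation:
t=0: input=4 -> V=12
t=1: input=1 -> V=9
t=2: input=2 -> V=10
t=3: input=2 -> V=11
t=4: input=1 -> V=8
t=5: input=1 -> V=7
t=6: input=1 -> V=6
t=7: input=4 -> V=15
t=8: input=1 -> V=10
t=9: input=2 -> V=11
t=10: input=1 -> V=8
t=11: input=1 -> V=7
t=12: input=1 -> V=6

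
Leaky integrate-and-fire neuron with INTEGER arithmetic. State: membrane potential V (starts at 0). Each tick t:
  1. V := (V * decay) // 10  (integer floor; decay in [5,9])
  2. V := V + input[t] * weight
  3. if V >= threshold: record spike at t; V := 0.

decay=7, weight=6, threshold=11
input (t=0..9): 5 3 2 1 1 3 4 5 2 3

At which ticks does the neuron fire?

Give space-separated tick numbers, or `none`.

t=0: input=5 -> V=0 FIRE
t=1: input=3 -> V=0 FIRE
t=2: input=2 -> V=0 FIRE
t=3: input=1 -> V=6
t=4: input=1 -> V=10
t=5: input=3 -> V=0 FIRE
t=6: input=4 -> V=0 FIRE
t=7: input=5 -> V=0 FIRE
t=8: input=2 -> V=0 FIRE
t=9: input=3 -> V=0 FIRE

Answer: 0 1 2 5 6 7 8 9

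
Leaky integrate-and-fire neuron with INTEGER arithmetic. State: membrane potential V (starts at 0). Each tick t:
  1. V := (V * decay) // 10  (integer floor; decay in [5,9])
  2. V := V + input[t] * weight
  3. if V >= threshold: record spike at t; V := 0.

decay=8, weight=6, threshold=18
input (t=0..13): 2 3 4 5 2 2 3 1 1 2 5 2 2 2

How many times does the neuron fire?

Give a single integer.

t=0: input=2 -> V=12
t=1: input=3 -> V=0 FIRE
t=2: input=4 -> V=0 FIRE
t=3: input=5 -> V=0 FIRE
t=4: input=2 -> V=12
t=5: input=2 -> V=0 FIRE
t=6: input=3 -> V=0 FIRE
t=7: input=1 -> V=6
t=8: input=1 -> V=10
t=9: input=2 -> V=0 FIRE
t=10: input=5 -> V=0 FIRE
t=11: input=2 -> V=12
t=12: input=2 -> V=0 FIRE
t=13: input=2 -> V=12

Answer: 8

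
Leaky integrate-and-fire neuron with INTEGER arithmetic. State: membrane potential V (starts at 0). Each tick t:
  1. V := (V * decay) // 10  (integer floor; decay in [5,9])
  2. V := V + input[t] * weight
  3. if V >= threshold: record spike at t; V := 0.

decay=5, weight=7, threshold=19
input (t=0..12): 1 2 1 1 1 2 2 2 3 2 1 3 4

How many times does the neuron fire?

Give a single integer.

Answer: 5

Derivation:
t=0: input=1 -> V=7
t=1: input=2 -> V=17
t=2: input=1 -> V=15
t=3: input=1 -> V=14
t=4: input=1 -> V=14
t=5: input=2 -> V=0 FIRE
t=6: input=2 -> V=14
t=7: input=2 -> V=0 FIRE
t=8: input=3 -> V=0 FIRE
t=9: input=2 -> V=14
t=10: input=1 -> V=14
t=11: input=3 -> V=0 FIRE
t=12: input=4 -> V=0 FIRE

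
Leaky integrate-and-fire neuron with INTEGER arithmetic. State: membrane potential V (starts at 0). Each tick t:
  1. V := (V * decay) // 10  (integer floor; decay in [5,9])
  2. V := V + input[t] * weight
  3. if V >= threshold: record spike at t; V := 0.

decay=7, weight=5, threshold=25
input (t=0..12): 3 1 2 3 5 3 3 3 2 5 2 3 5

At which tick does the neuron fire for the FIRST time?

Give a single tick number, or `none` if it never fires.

t=0: input=3 -> V=15
t=1: input=1 -> V=15
t=2: input=2 -> V=20
t=3: input=3 -> V=0 FIRE
t=4: input=5 -> V=0 FIRE
t=5: input=3 -> V=15
t=6: input=3 -> V=0 FIRE
t=7: input=3 -> V=15
t=8: input=2 -> V=20
t=9: input=5 -> V=0 FIRE
t=10: input=2 -> V=10
t=11: input=3 -> V=22
t=12: input=5 -> V=0 FIRE

Answer: 3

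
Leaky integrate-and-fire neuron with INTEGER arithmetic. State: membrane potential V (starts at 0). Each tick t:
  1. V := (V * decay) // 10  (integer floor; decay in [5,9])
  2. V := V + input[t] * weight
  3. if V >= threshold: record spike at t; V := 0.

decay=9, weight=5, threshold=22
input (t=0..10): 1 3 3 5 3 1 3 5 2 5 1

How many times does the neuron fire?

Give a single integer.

Answer: 5

Derivation:
t=0: input=1 -> V=5
t=1: input=3 -> V=19
t=2: input=3 -> V=0 FIRE
t=3: input=5 -> V=0 FIRE
t=4: input=3 -> V=15
t=5: input=1 -> V=18
t=6: input=3 -> V=0 FIRE
t=7: input=5 -> V=0 FIRE
t=8: input=2 -> V=10
t=9: input=5 -> V=0 FIRE
t=10: input=1 -> V=5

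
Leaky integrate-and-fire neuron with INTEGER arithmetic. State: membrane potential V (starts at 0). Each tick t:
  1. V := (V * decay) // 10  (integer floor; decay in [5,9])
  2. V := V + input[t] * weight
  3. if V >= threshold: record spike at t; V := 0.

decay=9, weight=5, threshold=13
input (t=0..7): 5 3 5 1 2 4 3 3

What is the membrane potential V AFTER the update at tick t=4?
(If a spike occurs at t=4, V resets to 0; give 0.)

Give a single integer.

Answer: 0

Derivation:
t=0: input=5 -> V=0 FIRE
t=1: input=3 -> V=0 FIRE
t=2: input=5 -> V=0 FIRE
t=3: input=1 -> V=5
t=4: input=2 -> V=0 FIRE
t=5: input=4 -> V=0 FIRE
t=6: input=3 -> V=0 FIRE
t=7: input=3 -> V=0 FIRE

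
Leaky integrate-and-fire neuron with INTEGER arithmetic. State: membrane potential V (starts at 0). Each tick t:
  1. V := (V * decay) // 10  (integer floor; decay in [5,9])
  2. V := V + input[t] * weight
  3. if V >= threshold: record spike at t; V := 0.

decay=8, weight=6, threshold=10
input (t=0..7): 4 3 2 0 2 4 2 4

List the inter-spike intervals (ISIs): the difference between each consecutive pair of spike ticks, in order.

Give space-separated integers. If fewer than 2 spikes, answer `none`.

t=0: input=4 -> V=0 FIRE
t=1: input=3 -> V=0 FIRE
t=2: input=2 -> V=0 FIRE
t=3: input=0 -> V=0
t=4: input=2 -> V=0 FIRE
t=5: input=4 -> V=0 FIRE
t=6: input=2 -> V=0 FIRE
t=7: input=4 -> V=0 FIRE

Answer: 1 1 2 1 1 1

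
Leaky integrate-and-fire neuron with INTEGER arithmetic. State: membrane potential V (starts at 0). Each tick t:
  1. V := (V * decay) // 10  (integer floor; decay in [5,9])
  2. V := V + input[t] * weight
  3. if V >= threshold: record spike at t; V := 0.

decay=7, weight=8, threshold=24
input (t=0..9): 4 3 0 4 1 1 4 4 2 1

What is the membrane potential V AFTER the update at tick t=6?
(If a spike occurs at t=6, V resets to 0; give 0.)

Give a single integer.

Answer: 0

Derivation:
t=0: input=4 -> V=0 FIRE
t=1: input=3 -> V=0 FIRE
t=2: input=0 -> V=0
t=3: input=4 -> V=0 FIRE
t=4: input=1 -> V=8
t=5: input=1 -> V=13
t=6: input=4 -> V=0 FIRE
t=7: input=4 -> V=0 FIRE
t=8: input=2 -> V=16
t=9: input=1 -> V=19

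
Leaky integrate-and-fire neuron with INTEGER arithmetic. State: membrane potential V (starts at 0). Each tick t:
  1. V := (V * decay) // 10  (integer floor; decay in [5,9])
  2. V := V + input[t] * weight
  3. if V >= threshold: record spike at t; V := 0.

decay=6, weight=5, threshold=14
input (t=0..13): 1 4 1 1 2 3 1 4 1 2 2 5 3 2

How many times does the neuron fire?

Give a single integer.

t=0: input=1 -> V=5
t=1: input=4 -> V=0 FIRE
t=2: input=1 -> V=5
t=3: input=1 -> V=8
t=4: input=2 -> V=0 FIRE
t=5: input=3 -> V=0 FIRE
t=6: input=1 -> V=5
t=7: input=4 -> V=0 FIRE
t=8: input=1 -> V=5
t=9: input=2 -> V=13
t=10: input=2 -> V=0 FIRE
t=11: input=5 -> V=0 FIRE
t=12: input=3 -> V=0 FIRE
t=13: input=2 -> V=10

Answer: 7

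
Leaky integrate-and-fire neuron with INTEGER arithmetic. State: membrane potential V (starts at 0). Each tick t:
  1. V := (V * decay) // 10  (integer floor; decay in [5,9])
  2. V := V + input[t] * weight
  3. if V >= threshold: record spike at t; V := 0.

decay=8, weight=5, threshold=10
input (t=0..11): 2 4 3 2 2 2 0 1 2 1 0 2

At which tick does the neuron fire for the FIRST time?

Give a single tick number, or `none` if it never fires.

t=0: input=2 -> V=0 FIRE
t=1: input=4 -> V=0 FIRE
t=2: input=3 -> V=0 FIRE
t=3: input=2 -> V=0 FIRE
t=4: input=2 -> V=0 FIRE
t=5: input=2 -> V=0 FIRE
t=6: input=0 -> V=0
t=7: input=1 -> V=5
t=8: input=2 -> V=0 FIRE
t=9: input=1 -> V=5
t=10: input=0 -> V=4
t=11: input=2 -> V=0 FIRE

Answer: 0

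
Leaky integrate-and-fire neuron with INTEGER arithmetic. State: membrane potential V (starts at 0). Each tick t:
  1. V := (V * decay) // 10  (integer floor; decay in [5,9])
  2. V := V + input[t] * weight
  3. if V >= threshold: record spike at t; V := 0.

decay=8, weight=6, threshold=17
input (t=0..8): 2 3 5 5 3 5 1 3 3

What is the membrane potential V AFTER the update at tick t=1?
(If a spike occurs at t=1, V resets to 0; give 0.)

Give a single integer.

t=0: input=2 -> V=12
t=1: input=3 -> V=0 FIRE
t=2: input=5 -> V=0 FIRE
t=3: input=5 -> V=0 FIRE
t=4: input=3 -> V=0 FIRE
t=5: input=5 -> V=0 FIRE
t=6: input=1 -> V=6
t=7: input=3 -> V=0 FIRE
t=8: input=3 -> V=0 FIRE

Answer: 0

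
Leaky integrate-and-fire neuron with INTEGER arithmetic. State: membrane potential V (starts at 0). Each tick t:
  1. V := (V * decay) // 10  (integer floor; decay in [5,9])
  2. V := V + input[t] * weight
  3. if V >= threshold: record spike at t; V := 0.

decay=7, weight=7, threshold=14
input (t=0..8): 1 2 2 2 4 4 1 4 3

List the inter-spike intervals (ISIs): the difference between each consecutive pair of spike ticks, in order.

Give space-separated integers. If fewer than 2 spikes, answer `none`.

t=0: input=1 -> V=7
t=1: input=2 -> V=0 FIRE
t=2: input=2 -> V=0 FIRE
t=3: input=2 -> V=0 FIRE
t=4: input=4 -> V=0 FIRE
t=5: input=4 -> V=0 FIRE
t=6: input=1 -> V=7
t=7: input=4 -> V=0 FIRE
t=8: input=3 -> V=0 FIRE

Answer: 1 1 1 1 2 1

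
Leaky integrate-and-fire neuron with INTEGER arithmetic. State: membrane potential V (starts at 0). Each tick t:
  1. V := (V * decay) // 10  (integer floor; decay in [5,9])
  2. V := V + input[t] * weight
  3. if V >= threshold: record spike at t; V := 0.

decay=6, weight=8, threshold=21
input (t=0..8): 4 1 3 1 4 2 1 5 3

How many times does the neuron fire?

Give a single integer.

t=0: input=4 -> V=0 FIRE
t=1: input=1 -> V=8
t=2: input=3 -> V=0 FIRE
t=3: input=1 -> V=8
t=4: input=4 -> V=0 FIRE
t=5: input=2 -> V=16
t=6: input=1 -> V=17
t=7: input=5 -> V=0 FIRE
t=8: input=3 -> V=0 FIRE

Answer: 5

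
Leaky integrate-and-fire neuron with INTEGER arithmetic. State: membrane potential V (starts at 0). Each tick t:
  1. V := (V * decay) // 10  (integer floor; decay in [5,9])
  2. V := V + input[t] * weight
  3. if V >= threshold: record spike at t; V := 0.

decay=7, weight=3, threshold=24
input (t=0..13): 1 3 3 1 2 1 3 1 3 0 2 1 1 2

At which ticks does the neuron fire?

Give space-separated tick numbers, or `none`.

t=0: input=1 -> V=3
t=1: input=3 -> V=11
t=2: input=3 -> V=16
t=3: input=1 -> V=14
t=4: input=2 -> V=15
t=5: input=1 -> V=13
t=6: input=3 -> V=18
t=7: input=1 -> V=15
t=8: input=3 -> V=19
t=9: input=0 -> V=13
t=10: input=2 -> V=15
t=11: input=1 -> V=13
t=12: input=1 -> V=12
t=13: input=2 -> V=14

Answer: none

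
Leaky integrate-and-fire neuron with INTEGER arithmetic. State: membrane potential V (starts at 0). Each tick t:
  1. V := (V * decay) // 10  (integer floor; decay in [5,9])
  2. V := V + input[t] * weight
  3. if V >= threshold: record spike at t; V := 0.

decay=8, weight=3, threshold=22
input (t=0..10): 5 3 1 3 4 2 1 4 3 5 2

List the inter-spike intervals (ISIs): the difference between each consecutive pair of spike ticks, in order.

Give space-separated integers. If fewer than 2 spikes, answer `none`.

t=0: input=5 -> V=15
t=1: input=3 -> V=21
t=2: input=1 -> V=19
t=3: input=3 -> V=0 FIRE
t=4: input=4 -> V=12
t=5: input=2 -> V=15
t=6: input=1 -> V=15
t=7: input=4 -> V=0 FIRE
t=8: input=3 -> V=9
t=9: input=5 -> V=0 FIRE
t=10: input=2 -> V=6

Answer: 4 2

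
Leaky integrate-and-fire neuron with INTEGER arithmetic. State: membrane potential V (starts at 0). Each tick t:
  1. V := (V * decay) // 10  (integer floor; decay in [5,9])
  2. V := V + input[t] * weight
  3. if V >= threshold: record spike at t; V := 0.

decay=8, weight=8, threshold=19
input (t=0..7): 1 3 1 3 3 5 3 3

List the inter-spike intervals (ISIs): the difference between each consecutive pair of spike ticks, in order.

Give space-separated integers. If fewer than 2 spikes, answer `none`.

t=0: input=1 -> V=8
t=1: input=3 -> V=0 FIRE
t=2: input=1 -> V=8
t=3: input=3 -> V=0 FIRE
t=4: input=3 -> V=0 FIRE
t=5: input=5 -> V=0 FIRE
t=6: input=3 -> V=0 FIRE
t=7: input=3 -> V=0 FIRE

Answer: 2 1 1 1 1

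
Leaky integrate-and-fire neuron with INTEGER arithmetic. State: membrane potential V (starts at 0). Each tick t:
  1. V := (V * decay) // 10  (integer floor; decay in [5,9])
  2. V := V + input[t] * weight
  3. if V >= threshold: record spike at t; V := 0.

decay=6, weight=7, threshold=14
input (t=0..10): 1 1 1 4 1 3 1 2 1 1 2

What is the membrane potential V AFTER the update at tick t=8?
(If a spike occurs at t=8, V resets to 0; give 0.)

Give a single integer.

Answer: 7

Derivation:
t=0: input=1 -> V=7
t=1: input=1 -> V=11
t=2: input=1 -> V=13
t=3: input=4 -> V=0 FIRE
t=4: input=1 -> V=7
t=5: input=3 -> V=0 FIRE
t=6: input=1 -> V=7
t=7: input=2 -> V=0 FIRE
t=8: input=1 -> V=7
t=9: input=1 -> V=11
t=10: input=2 -> V=0 FIRE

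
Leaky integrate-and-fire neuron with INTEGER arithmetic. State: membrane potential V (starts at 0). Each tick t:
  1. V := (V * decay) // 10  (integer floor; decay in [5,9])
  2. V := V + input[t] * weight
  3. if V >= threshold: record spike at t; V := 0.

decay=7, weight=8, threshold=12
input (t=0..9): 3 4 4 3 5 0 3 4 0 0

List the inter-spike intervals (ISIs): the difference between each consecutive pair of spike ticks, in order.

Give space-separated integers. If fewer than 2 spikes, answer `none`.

Answer: 1 1 1 1 2 1

Derivation:
t=0: input=3 -> V=0 FIRE
t=1: input=4 -> V=0 FIRE
t=2: input=4 -> V=0 FIRE
t=3: input=3 -> V=0 FIRE
t=4: input=5 -> V=0 FIRE
t=5: input=0 -> V=0
t=6: input=3 -> V=0 FIRE
t=7: input=4 -> V=0 FIRE
t=8: input=0 -> V=0
t=9: input=0 -> V=0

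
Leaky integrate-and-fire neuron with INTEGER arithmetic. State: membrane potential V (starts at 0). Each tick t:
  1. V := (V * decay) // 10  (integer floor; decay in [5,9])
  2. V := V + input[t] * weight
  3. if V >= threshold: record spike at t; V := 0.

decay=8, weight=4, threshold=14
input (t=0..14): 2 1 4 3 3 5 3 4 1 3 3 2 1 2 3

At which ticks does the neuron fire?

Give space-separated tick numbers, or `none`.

Answer: 2 4 5 7 9 11 14

Derivation:
t=0: input=2 -> V=8
t=1: input=1 -> V=10
t=2: input=4 -> V=0 FIRE
t=3: input=3 -> V=12
t=4: input=3 -> V=0 FIRE
t=5: input=5 -> V=0 FIRE
t=6: input=3 -> V=12
t=7: input=4 -> V=0 FIRE
t=8: input=1 -> V=4
t=9: input=3 -> V=0 FIRE
t=10: input=3 -> V=12
t=11: input=2 -> V=0 FIRE
t=12: input=1 -> V=4
t=13: input=2 -> V=11
t=14: input=3 -> V=0 FIRE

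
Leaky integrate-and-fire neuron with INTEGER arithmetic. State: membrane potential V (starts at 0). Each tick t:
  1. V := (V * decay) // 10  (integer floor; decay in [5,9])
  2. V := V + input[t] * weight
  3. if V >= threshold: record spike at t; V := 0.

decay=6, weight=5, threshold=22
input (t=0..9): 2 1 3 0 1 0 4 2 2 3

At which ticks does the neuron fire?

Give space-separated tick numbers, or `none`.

Answer: 6 9

Derivation:
t=0: input=2 -> V=10
t=1: input=1 -> V=11
t=2: input=3 -> V=21
t=3: input=0 -> V=12
t=4: input=1 -> V=12
t=5: input=0 -> V=7
t=6: input=4 -> V=0 FIRE
t=7: input=2 -> V=10
t=8: input=2 -> V=16
t=9: input=3 -> V=0 FIRE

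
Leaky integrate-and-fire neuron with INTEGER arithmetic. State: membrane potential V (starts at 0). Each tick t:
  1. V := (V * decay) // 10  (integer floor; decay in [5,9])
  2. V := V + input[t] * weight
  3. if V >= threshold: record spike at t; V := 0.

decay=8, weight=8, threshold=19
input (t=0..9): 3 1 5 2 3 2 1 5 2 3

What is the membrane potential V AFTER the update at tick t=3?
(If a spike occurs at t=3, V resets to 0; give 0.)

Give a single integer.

Answer: 16

Derivation:
t=0: input=3 -> V=0 FIRE
t=1: input=1 -> V=8
t=2: input=5 -> V=0 FIRE
t=3: input=2 -> V=16
t=4: input=3 -> V=0 FIRE
t=5: input=2 -> V=16
t=6: input=1 -> V=0 FIRE
t=7: input=5 -> V=0 FIRE
t=8: input=2 -> V=16
t=9: input=3 -> V=0 FIRE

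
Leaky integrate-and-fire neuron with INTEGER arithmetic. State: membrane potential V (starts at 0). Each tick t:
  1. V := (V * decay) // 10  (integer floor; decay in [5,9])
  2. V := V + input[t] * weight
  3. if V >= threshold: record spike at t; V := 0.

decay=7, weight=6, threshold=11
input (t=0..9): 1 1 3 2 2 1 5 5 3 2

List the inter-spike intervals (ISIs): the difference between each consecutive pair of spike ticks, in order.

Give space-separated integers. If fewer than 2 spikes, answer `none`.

Answer: 1 1 2 1 1 1

Derivation:
t=0: input=1 -> V=6
t=1: input=1 -> V=10
t=2: input=3 -> V=0 FIRE
t=3: input=2 -> V=0 FIRE
t=4: input=2 -> V=0 FIRE
t=5: input=1 -> V=6
t=6: input=5 -> V=0 FIRE
t=7: input=5 -> V=0 FIRE
t=8: input=3 -> V=0 FIRE
t=9: input=2 -> V=0 FIRE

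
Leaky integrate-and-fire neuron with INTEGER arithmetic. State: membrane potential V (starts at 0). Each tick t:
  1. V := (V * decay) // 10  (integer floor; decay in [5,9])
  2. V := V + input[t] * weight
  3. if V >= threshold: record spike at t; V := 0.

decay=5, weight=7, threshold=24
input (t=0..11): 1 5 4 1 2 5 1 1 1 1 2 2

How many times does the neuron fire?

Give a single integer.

t=0: input=1 -> V=7
t=1: input=5 -> V=0 FIRE
t=2: input=4 -> V=0 FIRE
t=3: input=1 -> V=7
t=4: input=2 -> V=17
t=5: input=5 -> V=0 FIRE
t=6: input=1 -> V=7
t=7: input=1 -> V=10
t=8: input=1 -> V=12
t=9: input=1 -> V=13
t=10: input=2 -> V=20
t=11: input=2 -> V=0 FIRE

Answer: 4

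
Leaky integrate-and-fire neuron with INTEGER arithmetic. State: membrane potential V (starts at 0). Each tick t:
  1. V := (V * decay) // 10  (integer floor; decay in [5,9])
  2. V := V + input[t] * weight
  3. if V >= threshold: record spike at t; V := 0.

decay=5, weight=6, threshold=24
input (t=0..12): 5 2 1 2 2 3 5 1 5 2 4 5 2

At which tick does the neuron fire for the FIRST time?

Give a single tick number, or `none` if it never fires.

Answer: 0

Derivation:
t=0: input=5 -> V=0 FIRE
t=1: input=2 -> V=12
t=2: input=1 -> V=12
t=3: input=2 -> V=18
t=4: input=2 -> V=21
t=5: input=3 -> V=0 FIRE
t=6: input=5 -> V=0 FIRE
t=7: input=1 -> V=6
t=8: input=5 -> V=0 FIRE
t=9: input=2 -> V=12
t=10: input=4 -> V=0 FIRE
t=11: input=5 -> V=0 FIRE
t=12: input=2 -> V=12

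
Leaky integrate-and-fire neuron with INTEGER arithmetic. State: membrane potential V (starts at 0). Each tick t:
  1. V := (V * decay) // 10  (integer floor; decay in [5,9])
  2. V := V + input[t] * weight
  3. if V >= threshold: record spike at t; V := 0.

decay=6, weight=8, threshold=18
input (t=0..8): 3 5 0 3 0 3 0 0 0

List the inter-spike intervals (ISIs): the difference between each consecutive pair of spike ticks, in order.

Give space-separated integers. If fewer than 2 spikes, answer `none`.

t=0: input=3 -> V=0 FIRE
t=1: input=5 -> V=0 FIRE
t=2: input=0 -> V=0
t=3: input=3 -> V=0 FIRE
t=4: input=0 -> V=0
t=5: input=3 -> V=0 FIRE
t=6: input=0 -> V=0
t=7: input=0 -> V=0
t=8: input=0 -> V=0

Answer: 1 2 2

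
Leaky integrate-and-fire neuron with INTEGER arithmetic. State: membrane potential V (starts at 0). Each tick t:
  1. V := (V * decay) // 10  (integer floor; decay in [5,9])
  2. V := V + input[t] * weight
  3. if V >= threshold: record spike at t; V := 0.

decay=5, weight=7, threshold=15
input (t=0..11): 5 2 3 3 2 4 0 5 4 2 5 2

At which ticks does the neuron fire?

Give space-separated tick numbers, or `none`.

t=0: input=5 -> V=0 FIRE
t=1: input=2 -> V=14
t=2: input=3 -> V=0 FIRE
t=3: input=3 -> V=0 FIRE
t=4: input=2 -> V=14
t=5: input=4 -> V=0 FIRE
t=6: input=0 -> V=0
t=7: input=5 -> V=0 FIRE
t=8: input=4 -> V=0 FIRE
t=9: input=2 -> V=14
t=10: input=5 -> V=0 FIRE
t=11: input=2 -> V=14

Answer: 0 2 3 5 7 8 10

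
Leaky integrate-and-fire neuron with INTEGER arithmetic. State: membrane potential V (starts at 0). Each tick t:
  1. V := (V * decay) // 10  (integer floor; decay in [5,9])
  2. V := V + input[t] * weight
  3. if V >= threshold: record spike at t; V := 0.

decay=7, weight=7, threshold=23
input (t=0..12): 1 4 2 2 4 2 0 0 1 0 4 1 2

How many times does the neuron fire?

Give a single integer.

t=0: input=1 -> V=7
t=1: input=4 -> V=0 FIRE
t=2: input=2 -> V=14
t=3: input=2 -> V=0 FIRE
t=4: input=4 -> V=0 FIRE
t=5: input=2 -> V=14
t=6: input=0 -> V=9
t=7: input=0 -> V=6
t=8: input=1 -> V=11
t=9: input=0 -> V=7
t=10: input=4 -> V=0 FIRE
t=11: input=1 -> V=7
t=12: input=2 -> V=18

Answer: 4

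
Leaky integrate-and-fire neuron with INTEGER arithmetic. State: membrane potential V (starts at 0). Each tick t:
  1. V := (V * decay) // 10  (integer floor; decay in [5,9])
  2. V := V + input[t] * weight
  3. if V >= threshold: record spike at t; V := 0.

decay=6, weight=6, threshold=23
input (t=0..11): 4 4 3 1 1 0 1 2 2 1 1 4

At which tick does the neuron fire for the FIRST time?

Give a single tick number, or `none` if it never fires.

Answer: 0

Derivation:
t=0: input=4 -> V=0 FIRE
t=1: input=4 -> V=0 FIRE
t=2: input=3 -> V=18
t=3: input=1 -> V=16
t=4: input=1 -> V=15
t=5: input=0 -> V=9
t=6: input=1 -> V=11
t=7: input=2 -> V=18
t=8: input=2 -> V=22
t=9: input=1 -> V=19
t=10: input=1 -> V=17
t=11: input=4 -> V=0 FIRE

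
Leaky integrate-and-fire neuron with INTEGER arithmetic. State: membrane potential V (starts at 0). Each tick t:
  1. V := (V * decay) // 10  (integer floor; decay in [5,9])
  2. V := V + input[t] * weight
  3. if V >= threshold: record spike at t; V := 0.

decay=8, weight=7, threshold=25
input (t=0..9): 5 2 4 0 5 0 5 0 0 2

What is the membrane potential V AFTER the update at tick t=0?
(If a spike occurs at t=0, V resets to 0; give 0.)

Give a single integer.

t=0: input=5 -> V=0 FIRE
t=1: input=2 -> V=14
t=2: input=4 -> V=0 FIRE
t=3: input=0 -> V=0
t=4: input=5 -> V=0 FIRE
t=5: input=0 -> V=0
t=6: input=5 -> V=0 FIRE
t=7: input=0 -> V=0
t=8: input=0 -> V=0
t=9: input=2 -> V=14

Answer: 0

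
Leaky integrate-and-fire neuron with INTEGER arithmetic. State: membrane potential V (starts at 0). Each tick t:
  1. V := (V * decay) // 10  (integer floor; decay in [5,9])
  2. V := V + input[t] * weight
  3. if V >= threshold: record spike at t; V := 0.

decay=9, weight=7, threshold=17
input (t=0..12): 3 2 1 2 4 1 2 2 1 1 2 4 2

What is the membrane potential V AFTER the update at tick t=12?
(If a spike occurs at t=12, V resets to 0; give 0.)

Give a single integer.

t=0: input=3 -> V=0 FIRE
t=1: input=2 -> V=14
t=2: input=1 -> V=0 FIRE
t=3: input=2 -> V=14
t=4: input=4 -> V=0 FIRE
t=5: input=1 -> V=7
t=6: input=2 -> V=0 FIRE
t=7: input=2 -> V=14
t=8: input=1 -> V=0 FIRE
t=9: input=1 -> V=7
t=10: input=2 -> V=0 FIRE
t=11: input=4 -> V=0 FIRE
t=12: input=2 -> V=14

Answer: 14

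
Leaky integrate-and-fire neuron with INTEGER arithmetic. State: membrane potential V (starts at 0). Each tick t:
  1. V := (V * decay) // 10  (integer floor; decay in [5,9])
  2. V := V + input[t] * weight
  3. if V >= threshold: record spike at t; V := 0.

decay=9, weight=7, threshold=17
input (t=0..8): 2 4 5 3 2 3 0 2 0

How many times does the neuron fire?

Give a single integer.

t=0: input=2 -> V=14
t=1: input=4 -> V=0 FIRE
t=2: input=5 -> V=0 FIRE
t=3: input=3 -> V=0 FIRE
t=4: input=2 -> V=14
t=5: input=3 -> V=0 FIRE
t=6: input=0 -> V=0
t=7: input=2 -> V=14
t=8: input=0 -> V=12

Answer: 4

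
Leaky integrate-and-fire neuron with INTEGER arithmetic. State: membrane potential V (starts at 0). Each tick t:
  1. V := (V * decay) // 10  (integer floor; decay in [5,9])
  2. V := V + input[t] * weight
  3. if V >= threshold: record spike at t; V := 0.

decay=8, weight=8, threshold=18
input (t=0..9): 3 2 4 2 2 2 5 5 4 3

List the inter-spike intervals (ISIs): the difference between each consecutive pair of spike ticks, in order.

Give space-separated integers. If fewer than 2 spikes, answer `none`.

Answer: 2 2 2 1 1 1

Derivation:
t=0: input=3 -> V=0 FIRE
t=1: input=2 -> V=16
t=2: input=4 -> V=0 FIRE
t=3: input=2 -> V=16
t=4: input=2 -> V=0 FIRE
t=5: input=2 -> V=16
t=6: input=5 -> V=0 FIRE
t=7: input=5 -> V=0 FIRE
t=8: input=4 -> V=0 FIRE
t=9: input=3 -> V=0 FIRE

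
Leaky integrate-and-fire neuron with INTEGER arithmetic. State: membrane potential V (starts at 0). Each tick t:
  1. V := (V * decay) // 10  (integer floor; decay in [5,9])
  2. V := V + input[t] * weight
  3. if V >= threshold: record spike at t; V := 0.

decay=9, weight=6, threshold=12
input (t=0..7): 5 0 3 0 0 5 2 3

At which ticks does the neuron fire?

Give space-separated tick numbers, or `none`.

Answer: 0 2 5 6 7

Derivation:
t=0: input=5 -> V=0 FIRE
t=1: input=0 -> V=0
t=2: input=3 -> V=0 FIRE
t=3: input=0 -> V=0
t=4: input=0 -> V=0
t=5: input=5 -> V=0 FIRE
t=6: input=2 -> V=0 FIRE
t=7: input=3 -> V=0 FIRE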